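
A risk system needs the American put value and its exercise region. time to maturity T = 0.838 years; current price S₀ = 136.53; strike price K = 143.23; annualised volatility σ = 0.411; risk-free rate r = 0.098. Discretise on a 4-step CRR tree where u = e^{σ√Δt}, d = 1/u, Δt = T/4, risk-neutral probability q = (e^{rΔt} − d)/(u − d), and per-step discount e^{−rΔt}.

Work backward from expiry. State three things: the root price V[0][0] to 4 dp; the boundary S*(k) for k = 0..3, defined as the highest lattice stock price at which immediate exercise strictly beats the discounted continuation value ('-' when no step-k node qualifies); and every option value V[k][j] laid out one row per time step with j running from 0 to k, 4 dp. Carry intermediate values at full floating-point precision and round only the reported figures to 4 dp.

Δt=0.20950  u=1.20698  d=0.82852  q=0.50792  discount=0.97968
step 4 (expiry): payoffs max(K−S,0) = 78.8974 49.5106 6.7000 0.0000 0.0000
step 3: (k=3,j=0): S=77.6480, (K−S)⁺=65.5820, hold=62.6713 ⇒ V=65.5820 exercise | (k=3,j=1): S=113.1172, (K−S)⁺=30.1128, hold=27.2021 ⇒ V=30.1128 exercise | (k=3,j=2): S=164.7887, (K−S)⁺=0.0000, hold=3.2300 ⇒ V=3.2300 continue | (k=3,j=3): S=240.0634, (K−S)⁺=0.0000, hold=0.0000 ⇒ V=0.0000 continue  boundary S*=113.1172
step 2: (k=2,j=0): S=93.7194, (K−S)⁺=49.5106, hold=46.5999 ⇒ V=49.5106 exercise | (k=2,j=1): S=136.5300, (K−S)⁺=6.7000, hold=16.1240 ⇒ V=16.1240 continue | (k=2,j=2): S=198.8963, (K−S)⁺=0.0000, hold=1.5571 ⇒ V=1.5571 continue  boundary S*=93.7194
step 1: (k=1,j=0): S=113.1172, (K−S)⁺=30.1128, hold=31.8914 ⇒ V=31.8914 continue | (k=1,j=1): S=164.7887, (K−S)⁺=0.0000, hold=8.5479 ⇒ V=8.5479 continue  boundary S*=-
step 0: (k=0,j=0): S=136.5300, (K−S)⁺=6.7000, hold=19.6277 ⇒ V=19.6277 continue  boundary S*=-

price = 19.6277
boundary = - - 93.7194 113.1172
tree:
19.6277
31.8914 8.5479
49.5106 16.1240 1.5571
65.5820 30.1128 3.2300 0.0000
78.8974 49.5106 6.7000 0.0000 0.0000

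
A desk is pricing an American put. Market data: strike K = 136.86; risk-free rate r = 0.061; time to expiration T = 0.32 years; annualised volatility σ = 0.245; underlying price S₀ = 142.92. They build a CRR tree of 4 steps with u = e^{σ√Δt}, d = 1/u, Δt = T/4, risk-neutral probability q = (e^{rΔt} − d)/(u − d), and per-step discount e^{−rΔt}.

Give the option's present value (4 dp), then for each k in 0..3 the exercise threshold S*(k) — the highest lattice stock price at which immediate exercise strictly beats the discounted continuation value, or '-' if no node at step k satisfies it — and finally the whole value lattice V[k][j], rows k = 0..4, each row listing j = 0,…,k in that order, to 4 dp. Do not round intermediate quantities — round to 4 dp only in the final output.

Δt=0.08000  u=1.07175  d=0.93305  q=0.51795  discount=0.99513
step 4 (expiry): payoffs max(K−S,0) = 28.5390 12.4364 0.0000 0.0000 0.0000
step 3: (k=3,j=0): S=116.0935, (K−S)⁺=20.7665, hold=20.1003 ⇒ V=20.7665 exercise | (k=3,j=1): S=133.3515, (K−S)⁺=3.5085, hold=5.9657 ⇒ V=5.9657 continue | (k=3,j=2): S=153.1751, (K−S)⁺=0.0000, hold=0.0000 ⇒ V=0.0000 continue | (k=3,j=3): S=175.9455, (K−S)⁺=0.0000, hold=0.0000 ⇒ V=0.0000 continue  boundary S*=116.0935
step 2: (k=2,j=0): S=124.4236, (K−S)⁺=12.4364, hold=13.0367 ⇒ V=13.0367 continue | (k=2,j=1): S=142.9200, (K−S)⁺=0.0000, hold=2.8618 ⇒ V=2.8618 continue | (k=2,j=2): S=164.1660, (K−S)⁺=0.0000, hold=0.0000 ⇒ V=0.0000 continue  boundary S*=-
step 1: (k=1,j=0): S=133.3515, (K−S)⁺=3.5085, hold=7.7288 ⇒ V=7.7288 continue | (k=1,j=1): S=153.1751, (K−S)⁺=0.0000, hold=1.3728 ⇒ V=1.3728 continue  boundary S*=-
step 0: (k=0,j=0): S=142.9200, (K−S)⁺=0.0000, hold=4.4151 ⇒ V=4.4151 continue  boundary S*=-

price = 4.4151
boundary = - - - 116.0935
tree:
4.4151
7.7288 1.3728
13.0367 2.8618 0.0000
20.7665 5.9657 0.0000 0.0000
28.5390 12.4364 0.0000 0.0000 0.0000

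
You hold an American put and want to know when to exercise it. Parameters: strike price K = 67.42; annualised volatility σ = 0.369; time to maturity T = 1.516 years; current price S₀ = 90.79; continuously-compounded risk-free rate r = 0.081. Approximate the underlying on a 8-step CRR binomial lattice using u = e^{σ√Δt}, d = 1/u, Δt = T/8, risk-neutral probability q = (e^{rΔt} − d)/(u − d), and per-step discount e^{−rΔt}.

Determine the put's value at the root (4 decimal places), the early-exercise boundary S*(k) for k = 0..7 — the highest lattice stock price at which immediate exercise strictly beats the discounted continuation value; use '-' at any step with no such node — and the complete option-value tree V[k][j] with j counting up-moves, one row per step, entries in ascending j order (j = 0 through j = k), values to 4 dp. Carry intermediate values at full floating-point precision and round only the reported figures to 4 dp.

price = 3.3784
boundary = - - - - 47.7521 40.6660 47.7521 56.0730
tree:
3.3784
5.4824 1.4425
8.6761 2.5547 0.4087
13.3143 4.4459 0.7999 0.0421
19.6679 7.5630 1.5608 0.0869 0.0000
26.7540 12.4731 3.0354 0.1794 0.0000 0.0000
32.7886 19.6679 5.8812 0.3702 0.0000 0.0000 0.0000
37.9277 26.7540 11.3470 0.7639 0.0000 0.0000 0.0000 0.0000
42.3042 32.7886 19.6679 1.5762 0.0000 0.0000 0.0000 0.0000 0.0000

Δt=0.18950  u=1.17425  d=0.85161  q=0.50787  discount=0.98477
step 8 (expiry): payoffs max(K−S,0) = 42.3042 32.7886 19.6679 1.5762 0.0000 0.0000 0.0000 0.0000 0.0000
step 7: (k=7,j=0): S=29.4923, (K−S)⁺=37.9277, hold=36.9008 ⇒ V=37.9277 exercise | (k=7,j=1): S=40.6660, (K−S)⁺=26.7540, hold=25.7271 ⇒ V=26.7540 exercise | (k=7,j=2): S=56.0730, (K−S)⁺=11.3470, hold=10.3200 ⇒ V=11.3470 exercise | (k=7,j=3): S=77.3173, (K−S)⁺=0.0000, hold=0.7639 ⇒ V=0.7639 continue | (k=7,j=4): S=106.6104, (K−S)⁺=0.0000, hold=0.0000 ⇒ V=0.0000 continue | (k=7,j=5): S=147.0017, (K−S)⁺=0.0000, hold=0.0000 ⇒ V=0.0000 continue | (k=7,j=6): S=202.6960, (K−S)⁺=0.0000, hold=0.0000 ⇒ V=0.0000 continue | (k=7,j=7): S=279.4911, (K−S)⁺=0.0000, hold=0.0000 ⇒ V=0.0000 continue  boundary S*=56.0730
step 6: (k=6,j=0): S=34.6314, (K−S)⁺=32.7886, hold=31.7617 ⇒ V=32.7886 exercise | (k=6,j=1): S=47.7521, (K−S)⁺=19.6679, hold=18.6410 ⇒ V=19.6679 exercise | (k=6,j=2): S=65.8438, (K−S)⁺=1.5762, hold=5.8812 ⇒ V=5.8812 continue | (k=6,j=3): S=90.7900, (K−S)⁺=0.0000, hold=0.3702 ⇒ V=0.3702 continue | (k=6,j=4): S=125.1875, (K−S)⁺=0.0000, hold=0.0000 ⇒ V=0.0000 continue | (k=6,j=5): S=172.6170, (K−S)⁺=0.0000, hold=0.0000 ⇒ V=0.0000 continue | (k=6,j=6): S=238.0162, (K−S)⁺=0.0000, hold=0.0000 ⇒ V=0.0000 continue  boundary S*=47.7521
step 5: (k=5,j=0): S=40.6660, (K−S)⁺=26.7540, hold=25.7271 ⇒ V=26.7540 exercise | (k=5,j=1): S=56.0730, (K−S)⁺=11.3470, hold=12.4731 ⇒ V=12.4731 continue | (k=5,j=2): S=77.3173, (K−S)⁺=0.0000, hold=3.0354 ⇒ V=3.0354 continue | (k=5,j=3): S=106.6104, (K−S)⁺=0.0000, hold=0.1794 ⇒ V=0.1794 continue | (k=5,j=4): S=147.0017, (K−S)⁺=0.0000, hold=0.0000 ⇒ V=0.0000 continue | (k=5,j=5): S=202.6960, (K−S)⁺=0.0000, hold=0.0000 ⇒ V=0.0000 continue  boundary S*=40.6660
step 4: (k=4,j=0): S=47.7521, (K−S)⁺=19.6679, hold=19.2042 ⇒ V=19.6679 exercise | (k=4,j=1): S=65.8438, (K−S)⁺=1.5762, hold=7.5630 ⇒ V=7.5630 continue | (k=4,j=2): S=90.7900, (K−S)⁺=0.0000, hold=1.5608 ⇒ V=1.5608 continue | (k=4,j=3): S=125.1875, (K−S)⁺=0.0000, hold=0.0869 ⇒ V=0.0869 continue | (k=4,j=4): S=172.6170, (K−S)⁺=0.0000, hold=0.0000 ⇒ V=0.0000 continue  boundary S*=47.7521
step 3: (k=3,j=0): S=56.0730, (K−S)⁺=11.3470, hold=13.3143 ⇒ V=13.3143 continue | (k=3,j=1): S=77.3173, (K−S)⁺=0.0000, hold=4.4459 ⇒ V=4.4459 continue | (k=3,j=2): S=106.6104, (K−S)⁺=0.0000, hold=0.7999 ⇒ V=0.7999 continue | (k=3,j=3): S=147.0017, (K−S)⁺=0.0000, hold=0.0421 ⇒ V=0.0421 continue  boundary S*=-
step 2: (k=2,j=0): S=65.8438, (K−S)⁺=1.5762, hold=8.6761 ⇒ V=8.6761 continue | (k=2,j=1): S=90.7900, (K−S)⁺=0.0000, hold=2.5547 ⇒ V=2.5547 continue | (k=2,j=2): S=125.1875, (K−S)⁺=0.0000, hold=0.4087 ⇒ V=0.4087 continue  boundary S*=-
step 1: (k=1,j=0): S=77.3173, (K−S)⁺=0.0000, hold=5.4824 ⇒ V=5.4824 continue | (k=1,j=1): S=106.6104, (K−S)⁺=0.0000, hold=1.4425 ⇒ V=1.4425 continue  boundary S*=-
step 0: (k=0,j=0): S=90.7900, (K−S)⁺=0.0000, hold=3.3784 ⇒ V=3.3784 continue  boundary S*=-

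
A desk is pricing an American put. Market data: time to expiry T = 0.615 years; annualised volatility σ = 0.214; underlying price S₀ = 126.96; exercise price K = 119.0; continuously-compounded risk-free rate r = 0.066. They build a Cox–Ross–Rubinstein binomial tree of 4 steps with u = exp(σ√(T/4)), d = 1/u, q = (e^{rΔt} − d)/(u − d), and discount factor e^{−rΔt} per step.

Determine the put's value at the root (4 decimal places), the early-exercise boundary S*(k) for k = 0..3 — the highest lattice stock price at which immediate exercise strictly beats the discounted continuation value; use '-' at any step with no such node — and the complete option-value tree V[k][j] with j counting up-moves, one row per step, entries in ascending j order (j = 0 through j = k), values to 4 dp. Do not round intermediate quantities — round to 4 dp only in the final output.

Δt=0.15375, u=1.08753, d=0.91951, q=0.53974, disc=e^(-rΔt)=0.98990
k=4 terminal: V=max(K-S,0) → 28.2393 11.6549 0.0000 0.0000 0.0000
k=3: j=0 S=98.7052 intr=20.2948 cont=19.0934 V=20.2948[EX]; j=1 S=116.7413 intr=2.2587 cont=5.3102 V=5.3102[hold]; j=2 S=138.0731 intr=0.0000 cont=0.0000 V=0.0000[hold]; j=3 S=163.3029 intr=0.0000 cont=0.0000 V=0.0000[hold]  S*(3)=98.7052
k=2: j=0 S=107.3451 intr=11.6549 cont=12.0838 V=12.0838[hold]; j=1 S=126.9600 intr=0.0000 cont=2.4194 V=2.4194[hold]; j=2 S=150.1590 intr=0.0000 cont=0.0000 V=0.0000[hold]  S*(2)=-
k=1: j=0 S=116.7413 intr=2.2587 cont=6.7982 V=6.7982[hold]; j=1 S=138.0731 intr=0.0000 cont=1.1023 V=1.1023[hold]  S*(1)=-
k=0: j=0 S=126.9600 intr=0.0000 cont=3.6863 V=3.6863[hold]  S*(0)=-

price = 3.6863
boundary = - - - 98.7052
tree:
3.6863
6.7982 1.1023
12.0838 2.4194 0.0000
20.2948 5.3102 0.0000 0.0000
28.2393 11.6549 0.0000 0.0000 0.0000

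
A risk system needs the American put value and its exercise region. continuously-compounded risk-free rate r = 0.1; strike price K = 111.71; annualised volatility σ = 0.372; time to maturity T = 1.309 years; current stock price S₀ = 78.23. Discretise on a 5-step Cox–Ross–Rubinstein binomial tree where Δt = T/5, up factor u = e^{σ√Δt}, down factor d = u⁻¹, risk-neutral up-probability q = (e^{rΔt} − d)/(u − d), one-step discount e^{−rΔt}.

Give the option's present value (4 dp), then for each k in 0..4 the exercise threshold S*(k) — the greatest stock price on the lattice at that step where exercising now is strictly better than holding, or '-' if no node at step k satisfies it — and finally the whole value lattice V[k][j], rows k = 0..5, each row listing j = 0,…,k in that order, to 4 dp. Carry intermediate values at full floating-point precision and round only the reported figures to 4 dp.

price = 33.4800
boundary = 78.2300 64.6711 78.2300 64.6711 78.2300
tree:
33.4800
47.0389 21.2040
58.2478 33.4800 11.0325
67.5139 47.0389 19.6399 3.7059
75.1740 58.2478 33.4800 7.9555 0.0000
81.5065 67.5139 47.0389 17.0783 0.0000 0.0000

Δt=0.26180, u=1.20966, d=0.82668, q=0.52182, disc=e^(-rΔt)=0.97416
k=5 terminal: V=max(K-S,0) → 81.5065 67.5139 47.0389 17.0783 0.0000 0.0000
k=4: j=0 S=36.5360 intr=75.1740 cont=72.2874 V=75.1740[EX]; j=1 S=53.4622 intr=58.2478 cont=55.3612 V=58.2478[EX]; j=2 S=78.2300 intr=33.4800 cont=30.5934 V=33.4800[EX]; j=3 S=114.4721 intr=0.0000 cont=7.9555 V=7.9555[hold]; j=4 S=167.5043 intr=0.0000 cont=0.0000 V=0.0000[hold]  S*(4)=78.2300
k=3: j=0 S=44.1961 intr=67.5139 cont=64.6273 V=67.5139[EX]; j=1 S=64.6711 intr=47.0389 cont=44.1523 V=47.0389[EX]; j=2 S=94.6317 intr=17.0783 cont=19.6399 V=19.6399[hold]; j=3 S=138.4723 intr=0.0000 cont=3.7059 V=3.7059[hold]  S*(3)=64.6711
k=2: j=0 S=53.4622 intr=58.2478 cont=55.3612 V=58.2478[EX]; j=1 S=78.2300 intr=33.4800 cont=31.8955 V=33.4800[EX]; j=2 S=114.4721 intr=0.0000 cont=11.0325 V=11.0325[hold]  S*(2)=78.2300
k=1: j=0 S=64.6711 intr=47.0389 cont=44.1523 V=47.0389[EX]; j=1 S=94.6317 intr=17.0783 cont=21.2040 V=21.2040[hold]  S*(1)=64.6711
k=0: j=0 S=78.2300 intr=33.4800 cont=32.6906 V=33.4800[EX]  S*(0)=78.2300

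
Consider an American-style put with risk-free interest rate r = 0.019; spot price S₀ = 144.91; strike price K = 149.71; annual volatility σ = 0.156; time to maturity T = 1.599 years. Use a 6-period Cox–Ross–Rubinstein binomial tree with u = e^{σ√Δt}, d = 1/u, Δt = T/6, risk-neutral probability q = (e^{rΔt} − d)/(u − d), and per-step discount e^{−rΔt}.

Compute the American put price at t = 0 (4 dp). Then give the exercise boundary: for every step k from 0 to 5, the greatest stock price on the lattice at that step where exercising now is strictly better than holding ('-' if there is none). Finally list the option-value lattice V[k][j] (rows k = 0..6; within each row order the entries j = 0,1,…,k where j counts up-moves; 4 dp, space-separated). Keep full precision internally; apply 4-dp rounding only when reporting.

Δt=0.26650  u=1.08386  d=0.92262  q=0.51136  discount=0.99495
step 6 (expiry): payoffs max(K−S,0) = 60.3283 44.7078 26.3574 4.8000 0.0000 0.0000 0.0000
step 5: (k=5,j=0): S=96.8776, (K−S)⁺=52.8324, hold=52.0762 ⇒ V=52.8324 exercise | (k=5,j=1): S=113.8082, (K−S)⁺=35.9018, hold=35.1457 ⇒ V=35.9018 exercise | (k=5,j=2): S=133.6975, (K−S)⁺=16.0125, hold=15.2563 ⇒ V=16.0125 exercise | (k=5,j=3): S=157.0628, (K−S)⁺=0.0000, hold=2.3336 ⇒ V=2.3336 continue | (k=5,j=4): S=184.5114, (K−S)⁺=0.0000, hold=0.0000 ⇒ V=0.0000 continue | (k=5,j=5): S=216.7571, (K−S)⁺=0.0000, hold=0.0000 ⇒ V=0.0000 continue  boundary S*=133.6975
step 4: (k=4,j=0): S=105.0022, (K−S)⁺=44.7078, hold=43.9517 ⇒ V=44.7078 exercise | (k=4,j=1): S=123.3526, (K−S)⁺=26.3574, hold=25.6012 ⇒ V=26.3574 exercise | (k=4,j=2): S=144.9100, (K−S)⁺=4.8000, hold=8.9721 ⇒ V=8.9721 continue | (k=4,j=3): S=170.2348, (K−S)⁺=0.0000, hold=1.1345 ⇒ V=1.1345 continue | (k=4,j=4): S=199.9854, (K−S)⁺=0.0000, hold=0.0000 ⇒ V=0.0000 continue  boundary S*=123.3526
step 3: (k=3,j=0): S=113.8082, (K−S)⁺=35.9018, hold=35.1457 ⇒ V=35.9018 exercise | (k=3,j=1): S=133.6975, (K−S)⁺=16.0125, hold=17.3790 ⇒ V=17.3790 continue | (k=3,j=2): S=157.0628, (K−S)⁺=0.0000, hold=4.9392 ⇒ V=4.9392 continue | (k=3,j=3): S=184.5114, (K−S)⁺=0.0000, hold=0.5516 ⇒ V=0.5516 continue  boundary S*=113.8082
step 2: (k=2,j=0): S=123.3526, (K−S)⁺=26.3574, hold=26.2965 ⇒ V=26.3574 exercise | (k=2,j=1): S=144.9100, (K−S)⁺=4.8000, hold=10.9621 ⇒ V=10.9621 continue | (k=2,j=2): S=170.2348, (K−S)⁺=0.0000, hold=2.6819 ⇒ V=2.6819 continue  boundary S*=123.3526
step 1: (k=1,j=0): S=133.6975, (K−S)⁺=16.0125, hold=18.3915 ⇒ V=18.3915 continue | (k=1,j=1): S=157.0628, (K−S)⁺=0.0000, hold=6.6940 ⇒ V=6.6940 continue  boundary S*=-
step 0: (k=0,j=0): S=144.9100, (K−S)⁺=4.8000, hold=12.3472 ⇒ V=12.3472 continue  boundary S*=-

price = 12.3472
boundary = - - 123.3526 113.8082 123.3526 133.6975
tree:
12.3472
18.3915 6.6940
26.3574 10.9621 2.6819
35.9018 17.3790 4.9392 0.5516
44.7078 26.3574 8.9721 1.1345 0.0000
52.8324 35.9018 16.0125 2.3336 0.0000 0.0000
60.3283 44.7078 26.3574 4.8000 0.0000 0.0000 0.0000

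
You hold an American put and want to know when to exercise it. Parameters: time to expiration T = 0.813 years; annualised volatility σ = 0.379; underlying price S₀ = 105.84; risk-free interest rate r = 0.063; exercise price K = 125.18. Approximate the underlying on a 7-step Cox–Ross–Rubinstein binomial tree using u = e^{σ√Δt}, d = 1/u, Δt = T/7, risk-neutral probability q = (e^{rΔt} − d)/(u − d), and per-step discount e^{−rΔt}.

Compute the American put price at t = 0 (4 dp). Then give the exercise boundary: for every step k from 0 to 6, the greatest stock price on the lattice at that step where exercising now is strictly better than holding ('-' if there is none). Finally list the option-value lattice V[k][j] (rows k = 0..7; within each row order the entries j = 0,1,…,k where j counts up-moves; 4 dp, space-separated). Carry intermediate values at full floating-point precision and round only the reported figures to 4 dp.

Δt=0.11614  u=1.13787  d=0.87883  q=0.49610  discount=0.99271
step 7 (expiry): payoffs max(K−S,0) = 82.3263 69.6947 53.3400 32.1645 4.7473 0.0000 0.0000 0.0000
step 6: (k=6,j=0): S=48.7622, (K−S)⁺=76.4178, hold=75.5052 ⇒ V=76.4178 exercise | (k=6,j=1): S=63.1353, (K−S)⁺=62.0447, hold=61.1321 ⇒ V=62.0447 exercise | (k=6,j=2): S=81.7450, (K−S)⁺=43.4350, hold=42.5224 ⇒ V=43.4350 exercise | (k=6,j=3): S=105.8400, (K−S)⁺=19.3400, hold=18.4274 ⇒ V=19.3400 exercise | (k=6,j=4): S=137.0373, (K−S)⁺=0.0000, hold=2.3747 ⇒ V=2.3747 continue | (k=6,j=5): S=177.4302, (K−S)⁺=0.0000, hold=0.0000 ⇒ V=0.0000 continue | (k=6,j=6): S=229.7293, (K−S)⁺=0.0000, hold=0.0000 ⇒ V=0.0000 continue  boundary S*=105.8400
step 5: (k=5,j=0): S=55.4853, (K−S)⁺=69.6947, hold=68.7821 ⇒ V=69.6947 exercise | (k=5,j=1): S=71.8400, (K−S)⁺=53.3400, hold=52.4274 ⇒ V=53.3400 exercise | (k=5,j=2): S=93.0155, (K−S)⁺=32.1645, hold=31.2519 ⇒ V=32.1645 exercise | (k=5,j=3): S=120.4327, (K−S)⁺=4.7473, hold=10.8438 ⇒ V=10.8438 continue | (k=5,j=4): S=155.9312, (K−S)⁺=0.0000, hold=1.1879 ⇒ V=1.1879 continue | (k=5,j=5): S=201.8933, (K−S)⁺=0.0000, hold=0.0000 ⇒ V=0.0000 continue  boundary S*=93.0155
step 4: (k=4,j=0): S=63.1353, (K−S)⁺=62.0447, hold=61.1321 ⇒ V=62.0447 exercise | (k=4,j=1): S=81.7450, (K−S)⁺=43.4350, hold=42.5224 ⇒ V=43.4350 exercise | (k=4,j=2): S=105.8400, (K−S)⁺=19.3400, hold=21.4298 ⇒ V=21.4298 continue | (k=4,j=3): S=137.0373, (K−S)⁺=0.0000, hold=6.0093 ⇒ V=6.0093 continue | (k=4,j=4): S=177.4302, (K−S)⁺=0.0000, hold=0.5942 ⇒ V=0.5942 continue  boundary S*=81.7450
step 3: (k=3,j=0): S=71.8400, (K−S)⁺=53.3400, hold=52.4274 ⇒ V=53.3400 exercise | (k=3,j=1): S=93.0155, (K−S)⁺=32.1645, hold=32.2811 ⇒ V=32.2811 continue | (k=3,j=2): S=120.4327, (K−S)⁺=4.7473, hold=13.6792 ⇒ V=13.6792 continue | (k=3,j=3): S=155.9312, (K−S)⁺=0.0000, hold=3.2986 ⇒ V=3.2986 continue  boundary S*=71.8400
step 2: (k=2,j=0): S=81.7450, (K−S)⁺=43.4350, hold=42.5799 ⇒ V=43.4350 exercise | (k=2,j=1): S=105.8400, (K−S)⁺=19.3400, hold=22.8846 ⇒ V=22.8846 continue | (k=2,j=2): S=137.0373, (K−S)⁺=0.0000, hold=8.4672 ⇒ V=8.4672 continue  boundary S*=81.7450
step 1: (k=1,j=0): S=93.0155, (K−S)⁺=32.1645, hold=32.9975 ⇒ V=32.9975 continue | (k=1,j=1): S=120.4327, (K−S)⁺=4.7473, hold=15.6174 ⇒ V=15.6174 continue  boundary S*=-
step 0: (k=0,j=0): S=105.8400, (K−S)⁺=19.3400, hold=24.1975 ⇒ V=24.1975 continue  boundary S*=-

price = 24.1975
boundary = - - 81.7450 71.8400 81.7450 93.0155 105.8400
tree:
24.1975
32.9975 15.6174
43.4350 22.8846 8.4672
53.3400 32.2811 13.6792 3.2986
62.0447 43.4350 21.4298 6.0093 0.5942
69.6947 53.3400 32.1645 10.8438 1.1879 0.0000
76.4178 62.0447 43.4350 19.3400 2.3747 0.0000 0.0000
82.3263 69.6947 53.3400 32.1645 4.7473 0.0000 0.0000 0.0000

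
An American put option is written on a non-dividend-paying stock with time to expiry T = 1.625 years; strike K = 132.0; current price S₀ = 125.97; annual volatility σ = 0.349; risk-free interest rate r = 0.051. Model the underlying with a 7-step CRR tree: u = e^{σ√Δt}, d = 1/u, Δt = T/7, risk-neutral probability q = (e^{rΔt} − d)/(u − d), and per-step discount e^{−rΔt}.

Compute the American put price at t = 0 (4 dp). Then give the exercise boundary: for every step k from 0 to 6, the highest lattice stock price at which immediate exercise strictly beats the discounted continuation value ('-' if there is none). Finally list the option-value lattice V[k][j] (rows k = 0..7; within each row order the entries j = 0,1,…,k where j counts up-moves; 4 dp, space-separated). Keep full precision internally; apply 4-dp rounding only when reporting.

Δt=0.23214, u=1.18312, d=0.84523, q=0.49331, disc=e^(-rΔt)=0.98823
k=7 terminal: V=max(K-S,0) → 93.1784 77.6589 55.9351 25.5270 0.0000 0.0000 0.0000 0.0000
k=6: j=0 S=45.9305 intr=86.0695 cont=84.5159 V=86.0695[EX]; j=1 S=64.2919 intr=67.7081 cont=66.1545 V=67.7081[EX]; j=2 S=89.9936 intr=42.0064 cont=40.4528 V=42.0064[EX]; j=3 S=125.9700 intr=6.0300 cont=12.7821 V=12.7821[hold]; j=4 S=176.3285 intr=0.0000 cont=0.0000 V=0.0000[hold]; j=5 S=246.8185 intr=0.0000 cont=0.0000 V=0.0000[hold]; j=6 S=345.4881 intr=0.0000 cont=0.0000 V=0.0000[hold]  S*(6)=89.9936
k=5: j=0 S=54.3411 intr=77.6589 cont=76.1053 V=77.6589[EX]; j=1 S=76.0649 intr=55.9351 cont=54.3816 V=55.9351[EX]; j=2 S=106.4730 intr=25.5270 cont=27.2651 V=27.2651[hold]; j=3 S=149.0372 intr=0.0000 cont=6.4004 V=6.4004[hold]; j=4 S=208.6172 intr=0.0000 cont=0.0000 V=0.0000[hold]; j=5 S=292.0152 intr=0.0000 cont=0.0000 V=0.0000[hold]  S*(5)=76.0649
k=4: j=0 S=64.2919 intr=67.7081 cont=66.1545 V=67.7081[EX]; j=1 S=89.9936 intr=42.0064 cont=41.3001 V=42.0064[EX]; j=2 S=125.9700 intr=6.0300 cont=16.7726 V=16.7726[hold]; j=3 S=176.3285 intr=0.0000 cont=3.2049 V=3.2049[hold]; j=4 S=246.8185 intr=0.0000 cont=0.0000 V=0.0000[hold]  S*(4)=89.9936
k=3: j=0 S=76.0649 intr=55.9351 cont=54.3816 V=55.9351[EX]; j=1 S=106.4730 intr=25.5270 cont=29.2105 V=29.2105[hold]; j=2 S=149.0372 intr=0.0000 cont=9.9609 V=9.9609[hold]; j=3 S=208.6172 intr=0.0000 cont=1.6048 V=1.6048[hold]  S*(3)=76.0649
k=2: j=0 S=89.9936 intr=42.0064 cont=42.2485 V=42.2485[hold]; j=1 S=125.9700 intr=6.0300 cont=19.4825 V=19.4825[hold]; j=2 S=176.3285 intr=0.0000 cont=5.7700 V=5.7700[hold]  S*(2)=-
k=1: j=0 S=106.4730 intr=25.5270 cont=30.6528 V=30.6528[hold]; j=1 S=149.0372 intr=0.0000 cont=12.5683 V=12.5683[hold]  S*(1)=-
k=0: j=0 S=125.9700 intr=6.0300 cont=21.4758 V=21.4758[hold]  S*(0)=-

price = 21.4758
boundary = - - - 76.0649 89.9936 76.0649 89.9936
tree:
21.4758
30.6528 12.5683
42.2485 19.4825 5.7700
55.9351 29.2105 9.9609 1.6048
67.7081 42.0064 16.7726 3.2049 0.0000
77.6589 55.9351 27.2651 6.4004 0.0000 0.0000
86.0695 67.7081 42.0064 12.7821 0.0000 0.0000 0.0000
93.1784 77.6589 55.9351 25.5270 0.0000 0.0000 0.0000 0.0000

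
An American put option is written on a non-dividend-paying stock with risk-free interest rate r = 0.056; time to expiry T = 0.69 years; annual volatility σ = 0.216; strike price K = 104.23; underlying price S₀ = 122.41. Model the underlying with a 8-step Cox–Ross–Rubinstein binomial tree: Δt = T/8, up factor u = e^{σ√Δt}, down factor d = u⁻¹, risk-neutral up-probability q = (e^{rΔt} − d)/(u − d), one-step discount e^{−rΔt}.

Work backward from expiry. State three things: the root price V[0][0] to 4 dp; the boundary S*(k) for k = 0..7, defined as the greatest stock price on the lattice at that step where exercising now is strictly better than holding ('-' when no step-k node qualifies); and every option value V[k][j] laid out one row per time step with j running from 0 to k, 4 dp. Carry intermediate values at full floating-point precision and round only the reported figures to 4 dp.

price = 1.3966
boundary = - - - - - 89.1391 83.6601 89.1391
tree:
1.3966
2.3829 0.5074
3.9730 0.9505 0.1068
6.4396 1.7537 0.2247 0.0000
10.0773 3.1719 0.4727 0.0000 0.0000
15.0909 5.5849 0.9943 0.0000 0.0000 0.0000
20.5699 9.4609 2.0914 0.0000 0.0000 0.0000 0.0000
25.7121 15.0909 4.3991 0.0000 0.0000 0.0000 0.0000 0.0000
30.5382 20.5699 9.2531 0.0000 0.0000 0.0000 0.0000 0.0000 0.0000

params: Δt=0.08625 u=1.06549 d=0.93853 q=0.52228 e^(-rΔt)=0.99518
t_8 payoffs: 30.5382 20.5699 9.2531 0.0000 0.0000 0.0000 0.0000 0.0000 0.0000
t_7: node(7,0) S=78.5179 payoff=25.7121 vs cont=25.2099 → 25.7121 [stop]  node(7,1) S=89.1391 payoff=15.0909 vs cont=14.5887 → 15.0909 [stop]  node(7,2) S=101.1970 payoff=3.0330 vs cont=4.3991 → 4.3991 [wait]  node(7,3) S=114.8860 payoff=0.0000 vs cont=0.0000 → 0.0000 [wait]  node(7,4) S=130.4267 payoff=0.0000 vs cont=0.0000 → 0.0000 [wait]  node(7,5) S=148.0697 payoff=0.0000 vs cont=0.0000 → 0.0000 [wait]  node(7,6) S=168.0992 payoff=0.0000 vs cont=0.0000 → 0.0000 [wait]  node(7,7) S=190.8381 payoff=0.0000 vs cont=0.0000 → 0.0000 [wait]  ⇒ S*(7)=89.1391
t_6: node(6,0) S=83.6601 payoff=20.5699 vs cont=20.0677 → 20.5699 [stop]  node(6,1) S=94.9769 payoff=9.2531 vs cont=9.4609 → 9.4609 [wait]  node(6,2) S=107.8245 payoff=0.0000 vs cont=2.0914 → 2.0914 [wait]  node(6,3) S=122.4100 payoff=0.0000 vs cont=0.0000 → 0.0000 [wait]  node(6,4) S=138.9685 payoff=0.0000 vs cont=0.0000 → 0.0000 [wait]  node(6,5) S=157.7669 payoff=0.0000 vs cont=0.0000 → 0.0000 [wait]  node(6,6) S=179.1082 payoff=0.0000 vs cont=0.0000 → 0.0000 [wait]  ⇒ S*(6)=83.6601
t_5: node(5,0) S=89.1391 payoff=15.0909 vs cont=14.6967 → 15.0909 [stop]  node(5,1) S=101.1970 payoff=3.0330 vs cont=5.5849 → 5.5849 [wait]  node(5,2) S=114.8860 payoff=0.0000 vs cont=0.9943 → 0.9943 [wait]  node(5,3) S=130.4267 payoff=0.0000 vs cont=0.0000 → 0.0000 [wait]  node(5,4) S=148.0697 payoff=0.0000 vs cont=0.0000 → 0.0000 [wait]  node(5,5) S=168.0992 payoff=0.0000 vs cont=0.0000 → 0.0000 [wait]  ⇒ S*(5)=89.1391
t_4: node(4,0) S=94.9769 payoff=9.2531 vs cont=10.0773 → 10.0773 [wait]  node(4,1) S=107.8245 payoff=0.0000 vs cont=3.1719 → 3.1719 [wait]  node(4,2) S=122.4100 payoff=0.0000 vs cont=0.4727 → 0.4727 [wait]  node(4,3) S=138.9685 payoff=0.0000 vs cont=0.0000 → 0.0000 [wait]  node(4,4) S=157.7669 payoff=0.0000 vs cont=0.0000 → 0.0000 [wait]  ⇒ S*(4)=-
t_3: node(3,0) S=101.1970 payoff=3.0330 vs cont=6.4396 → 6.4396 [wait]  node(3,1) S=114.8860 payoff=0.0000 vs cont=1.7537 → 1.7537 [wait]  node(3,2) S=130.4267 payoff=0.0000 vs cont=0.2247 → 0.2247 [wait]  node(3,3) S=148.0697 payoff=0.0000 vs cont=0.0000 → 0.0000 [wait]  ⇒ S*(3)=-
t_2: node(2,0) S=107.8245 payoff=0.0000 vs cont=3.9730 → 3.9730 [wait]  node(2,1) S=122.4100 payoff=0.0000 vs cont=0.9505 → 0.9505 [wait]  node(2,2) S=138.9685 payoff=0.0000 vs cont=0.1068 → 0.1068 [wait]  ⇒ S*(2)=-
t_1: node(1,0) S=114.8860 payoff=0.0000 vs cont=2.3829 → 2.3829 [wait]  node(1,1) S=130.4267 payoff=0.0000 vs cont=0.5074 → 0.5074 [wait]  ⇒ S*(1)=-
t_0: node(0,0) S=122.4100 payoff=0.0000 vs cont=1.3966 → 1.3966 [wait]  ⇒ S*(0)=-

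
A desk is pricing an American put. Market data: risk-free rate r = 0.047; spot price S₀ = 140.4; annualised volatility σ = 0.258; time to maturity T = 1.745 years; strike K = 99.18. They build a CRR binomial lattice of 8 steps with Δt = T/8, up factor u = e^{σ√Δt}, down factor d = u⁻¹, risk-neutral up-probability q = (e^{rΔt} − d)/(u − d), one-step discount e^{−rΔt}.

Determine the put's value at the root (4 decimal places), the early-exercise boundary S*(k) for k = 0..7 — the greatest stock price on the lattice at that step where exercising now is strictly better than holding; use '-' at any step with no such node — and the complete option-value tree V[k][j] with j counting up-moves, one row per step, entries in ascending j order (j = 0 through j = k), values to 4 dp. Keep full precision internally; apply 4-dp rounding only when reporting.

price = 2.1073
boundary = - - - - - 76.8623 68.1370 76.8623
tree:
2.1073
3.5682 0.7604
5.9125 1.4106 0.1573
9.5409 2.5808 0.3261 0.0000
14.8978 4.6386 0.6759 0.0000 0.0000
22.3177 8.1412 1.4010 0.0000 0.0000 0.0000
31.0430 13.8209 2.9038 0.0000 0.0000 0.0000 0.0000
38.7779 22.3177 6.0187 0.0000 0.0000 0.0000 0.0000 0.0000
45.6347 31.0430 12.4750 0.0000 0.0000 0.0000 0.0000 0.0000 0.0000

Δt=0.21813  u=1.12806  d=0.88648  q=0.51257  discount=0.98980
step 8 (expiry): payoffs max(K−S,0) = 45.6347 31.0430 12.4750 0.0000 0.0000 0.0000 0.0000 0.0000 0.0000
step 7: (k=7,j=0): S=60.4021, (K−S)⁺=38.7779, hold=37.7663 ⇒ V=38.7779 exercise | (k=7,j=1): S=76.8623, (K−S)⁺=22.3177, hold=21.3061 ⇒ V=22.3177 exercise | (k=7,j=2): S=97.8081, (K−S)⁺=1.3719, hold=6.0187 ⇒ V=6.0187 continue | (k=7,j=3): S=124.4619, (K−S)⁺=0.0000, hold=0.0000 ⇒ V=0.0000 continue | (k=7,j=4): S=158.3791, (K−S)⁺=0.0000, hold=0.0000 ⇒ V=0.0000 continue | (k=7,j=5): S=201.5391, (K−S)⁺=0.0000, hold=0.0000 ⇒ V=0.0000 continue | (k=7,j=6): S=256.4606, (K−S)⁺=0.0000, hold=0.0000 ⇒ V=0.0000 continue | (k=7,j=7): S=326.3489, (K−S)⁺=0.0000, hold=0.0000 ⇒ V=0.0000 continue  boundary S*=76.8623
step 6: (k=6,j=0): S=68.1370, (K−S)⁺=31.0430, hold=30.0315 ⇒ V=31.0430 exercise | (k=6,j=1): S=86.7050, (K−S)⁺=12.4750, hold=13.8209 ⇒ V=13.8209 continue | (k=6,j=2): S=110.3331, (K−S)⁺=0.0000, hold=2.9038 ⇒ V=2.9038 continue | (k=6,j=3): S=140.4000, (K−S)⁺=0.0000, hold=0.0000 ⇒ V=0.0000 continue | (k=6,j=4): S=178.6605, (K−S)⁺=0.0000, hold=0.0000 ⇒ V=0.0000 continue | (k=6,j=5): S=227.3474, (K−S)⁺=0.0000, hold=0.0000 ⇒ V=0.0000 continue | (k=6,j=6): S=289.3020, (K−S)⁺=0.0000, hold=0.0000 ⇒ V=0.0000 continue  boundary S*=68.1370
step 5: (k=5,j=0): S=76.8623, (K−S)⁺=22.3177, hold=21.9889 ⇒ V=22.3177 exercise | (k=5,j=1): S=97.8081, (K−S)⁺=1.3719, hold=8.1412 ⇒ V=8.1412 continue | (k=5,j=2): S=124.4619, (K−S)⁺=0.0000, hold=1.4010 ⇒ V=1.4010 continue | (k=5,j=3): S=158.3791, (K−S)⁺=0.0000, hold=0.0000 ⇒ V=0.0000 continue | (k=5,j=4): S=201.5391, (K−S)⁺=0.0000, hold=0.0000 ⇒ V=0.0000 continue | (k=5,j=5): S=256.4606, (K−S)⁺=0.0000, hold=0.0000 ⇒ V=0.0000 continue  boundary S*=76.8623
step 4: (k=4,j=0): S=86.7050, (K−S)⁺=12.4750, hold=14.8978 ⇒ V=14.8978 continue | (k=4,j=1): S=110.3331, (K−S)⁺=0.0000, hold=4.6386 ⇒ V=4.6386 continue | (k=4,j=2): S=140.4000, (K−S)⁺=0.0000, hold=0.6759 ⇒ V=0.6759 continue | (k=4,j=3): S=178.6605, (K−S)⁺=0.0000, hold=0.0000 ⇒ V=0.0000 continue | (k=4,j=4): S=227.3474, (K−S)⁺=0.0000, hold=0.0000 ⇒ V=0.0000 continue  boundary S*=-
step 3: (k=3,j=0): S=97.8081, (K−S)⁺=1.3719, hold=9.5409 ⇒ V=9.5409 continue | (k=3,j=1): S=124.4619, (K−S)⁺=0.0000, hold=2.5808 ⇒ V=2.5808 continue | (k=3,j=2): S=158.3791, (K−S)⁺=0.0000, hold=0.3261 ⇒ V=0.3261 continue | (k=3,j=3): S=201.5391, (K−S)⁺=0.0000, hold=0.0000 ⇒ V=0.0000 continue  boundary S*=-
step 2: (k=2,j=0): S=110.3331, (K−S)⁺=0.0000, hold=5.9125 ⇒ V=5.9125 continue | (k=2,j=1): S=140.4000, (K−S)⁺=0.0000, hold=1.4106 ⇒ V=1.4106 continue | (k=2,j=2): S=178.6605, (K−S)⁺=0.0000, hold=0.1573 ⇒ V=0.1573 continue  boundary S*=-
step 1: (k=1,j=0): S=124.4619, (K−S)⁺=0.0000, hold=3.5682 ⇒ V=3.5682 continue | (k=1,j=1): S=158.3791, (K−S)⁺=0.0000, hold=0.7604 ⇒ V=0.7604 continue  boundary S*=-
step 0: (k=0,j=0): S=140.4000, (K−S)⁺=0.0000, hold=2.1073 ⇒ V=2.1073 continue  boundary S*=-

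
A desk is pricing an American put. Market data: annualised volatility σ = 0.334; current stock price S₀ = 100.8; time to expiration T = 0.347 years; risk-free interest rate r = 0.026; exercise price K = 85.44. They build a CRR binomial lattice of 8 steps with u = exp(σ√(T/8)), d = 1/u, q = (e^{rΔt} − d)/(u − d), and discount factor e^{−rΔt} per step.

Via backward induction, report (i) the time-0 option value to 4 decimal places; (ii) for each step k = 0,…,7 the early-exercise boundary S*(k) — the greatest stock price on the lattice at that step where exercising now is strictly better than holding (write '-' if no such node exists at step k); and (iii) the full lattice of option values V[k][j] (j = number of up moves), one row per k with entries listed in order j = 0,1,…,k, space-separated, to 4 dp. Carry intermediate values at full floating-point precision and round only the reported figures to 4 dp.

Δt=0.04337, u=1.07204, d=0.93280, q=0.49072, disc=e^(-rΔt)=0.99887
k=8 terminal: V=max(K-S,0) → 27.6596 19.0350 9.1231 0.0000 0.0000 0.0000 0.0000 0.0000 0.0000
k=7: j=0 S=61.9428 intr=23.4972 cont=23.4009 V=23.4972[EX]; j=1 S=71.1886 intr=14.2514 cont=14.1551 V=14.2514[EX]; j=2 S=81.8146 intr=3.6254 cont=4.6410 V=4.6410[hold]; j=3 S=94.0266 intr=0.0000 cont=0.0000 V=0.0000[hold]; j=4 S=108.0614 intr=0.0000 cont=0.0000 V=0.0000[hold]; j=5 S=124.1911 intr=0.0000 cont=0.0000 V=0.0000[hold]; j=6 S=142.7284 intr=0.0000 cont=0.0000 V=0.0000[hold]; j=7 S=164.0327 intr=0.0000 cont=0.0000 V=0.0000[hold]  S*(7)=71.1886
k=6: j=0 S=66.4050 intr=19.0350 cont=18.9387 V=19.0350[EX]; j=1 S=76.3169 intr=9.1231 cont=9.5246 V=9.5246[hold]; j=2 S=87.7083 intr=0.0000 cont=2.3609 V=2.3609[hold]; j=3 S=100.8000 intr=0.0000 cont=0.0000 V=0.0000[hold]; j=4 S=115.8459 intr=0.0000 cont=0.0000 V=0.0000[hold]; j=5 S=133.1375 intr=0.0000 cont=0.0000 V=0.0000[hold]; j=6 S=153.0102 intr=0.0000 cont=0.0000 V=0.0000[hold]  S*(6)=66.4050
k=5: j=0 S=71.1886 intr=14.2514 cont=14.3519 V=14.3519[hold]; j=1 S=81.8146 intr=3.6254 cont=6.0024 V=6.0024[hold]; j=2 S=94.0266 intr=0.0000 cont=1.2010 V=1.2010[hold]; j=3 S=108.0614 intr=0.0000 cont=0.0000 V=0.0000[hold]; j=4 S=124.1911 intr=0.0000 cont=0.0000 V=0.0000[hold]; j=5 S=142.7284 intr=0.0000 cont=0.0000 V=0.0000[hold]  S*(5)=-
k=4: j=0 S=76.3169 intr=9.1231 cont=10.2431 V=10.2431[hold]; j=1 S=87.7083 intr=0.0000 cont=3.6422 V=3.6422[hold]; j=2 S=100.8000 intr=0.0000 cont=0.6110 V=0.6110[hold]; j=3 S=115.8459 intr=0.0000 cont=0.0000 V=0.0000[hold]; j=4 S=133.1375 intr=0.0000 cont=0.0000 V=0.0000[hold]  S*(4)=-
k=3: j=0 S=81.8146 intr=3.6254 cont=6.9960 V=6.9960[hold]; j=1 S=94.0266 intr=0.0000 cont=2.1523 V=2.1523[hold]; j=2 S=108.0614 intr=0.0000 cont=0.3108 V=0.3108[hold]; j=3 S=124.1911 intr=0.0000 cont=0.0000 V=0.0000[hold]  S*(3)=-
k=2: j=0 S=87.7083 intr=0.0000 cont=4.6139 V=4.6139[hold]; j=1 S=100.8000 intr=0.0000 cont=1.2472 V=1.2472[hold]; j=2 S=115.8459 intr=0.0000 cont=0.1581 V=0.1581[hold]  S*(2)=-
k=1: j=0 S=94.0266 intr=0.0000 cont=2.9584 V=2.9584[hold]; j=1 S=108.0614 intr=0.0000 cont=0.7120 V=0.7120[hold]  S*(1)=-
k=0: j=0 S=100.8000 intr=0.0000 cont=1.8539 V=1.8539[hold]  S*(0)=-

price = 1.8539
boundary = - - - - - - 66.4050 71.1886
tree:
1.8539
2.9584 0.7120
4.6139 1.2472 0.1581
6.9960 2.1523 0.3108 0.0000
10.2431 3.6422 0.6110 0.0000 0.0000
14.3519 6.0024 1.2010 0.0000 0.0000 0.0000
19.0350 9.5246 2.3609 0.0000 0.0000 0.0000 0.0000
23.4972 14.2514 4.6410 0.0000 0.0000 0.0000 0.0000 0.0000
27.6596 19.0350 9.1231 0.0000 0.0000 0.0000 0.0000 0.0000 0.0000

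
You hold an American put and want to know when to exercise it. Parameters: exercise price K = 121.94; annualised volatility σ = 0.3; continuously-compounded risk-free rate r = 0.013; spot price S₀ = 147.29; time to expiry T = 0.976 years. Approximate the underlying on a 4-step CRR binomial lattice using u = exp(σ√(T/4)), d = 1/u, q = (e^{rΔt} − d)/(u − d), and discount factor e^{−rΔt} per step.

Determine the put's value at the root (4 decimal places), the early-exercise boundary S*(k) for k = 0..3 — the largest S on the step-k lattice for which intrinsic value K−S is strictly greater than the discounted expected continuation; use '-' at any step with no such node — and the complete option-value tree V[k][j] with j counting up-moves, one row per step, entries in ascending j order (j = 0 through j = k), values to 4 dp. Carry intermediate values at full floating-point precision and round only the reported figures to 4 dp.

Δt=0.24400  u=1.15973  d=0.86227  q=0.47370  discount=0.99683
step 4 (expiry): payoffs max(K−S,0) = 40.5179 12.4290 0.0000 0.0000 0.0000
step 3: (k=3,j=0): S=94.4279, (K−S)⁺=27.5121, hold=27.1260 ⇒ V=27.5121 exercise | (k=3,j=1): S=127.0035, (K−S)⁺=0.0000, hold=6.5206 ⇒ V=6.5206 continue | (k=3,j=2): S=170.8169, (K−S)⁺=0.0000, hold=0.0000 ⇒ V=0.0000 continue | (k=3,j=3): S=229.7451, (K−S)⁺=0.0000, hold=0.0000 ⇒ V=0.0000 continue  boundary S*=94.4279
step 2: (k=2,j=0): S=109.5110, (K−S)⁺=12.4290, hold=17.5128 ⇒ V=17.5128 continue | (k=2,j=1): S=147.2900, (K−S)⁺=0.0000, hold=3.4209 ⇒ V=3.4209 continue | (k=2,j=2): S=198.1019, (K−S)⁺=0.0000, hold=0.0000 ⇒ V=0.0000 continue  boundary S*=-
step 1: (k=1,j=0): S=127.0035, (K−S)⁺=0.0000, hold=10.8032 ⇒ V=10.8032 continue | (k=1,j=1): S=170.8169, (K−S)⁺=0.0000, hold=1.7947 ⇒ V=1.7947 continue  boundary S*=-
step 0: (k=0,j=0): S=147.2900, (K−S)⁺=0.0000, hold=6.5152 ⇒ V=6.5152 continue  boundary S*=-

price = 6.5152
boundary = - - - 94.4279
tree:
6.5152
10.8032 1.7947
17.5128 3.4209 0.0000
27.5121 6.5206 0.0000 0.0000
40.5179 12.4290 0.0000 0.0000 0.0000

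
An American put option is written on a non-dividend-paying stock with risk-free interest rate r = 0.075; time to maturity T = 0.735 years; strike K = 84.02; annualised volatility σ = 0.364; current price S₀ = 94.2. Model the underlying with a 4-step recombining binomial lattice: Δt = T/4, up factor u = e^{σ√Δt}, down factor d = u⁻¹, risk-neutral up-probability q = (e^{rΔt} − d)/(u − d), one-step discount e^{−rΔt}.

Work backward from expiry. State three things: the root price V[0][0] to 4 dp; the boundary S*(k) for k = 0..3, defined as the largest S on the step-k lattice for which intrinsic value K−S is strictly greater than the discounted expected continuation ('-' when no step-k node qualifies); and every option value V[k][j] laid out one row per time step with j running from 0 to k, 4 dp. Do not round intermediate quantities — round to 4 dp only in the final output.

price = 5.5240
boundary = - - - 58.9873
tree:
5.5240
9.5344 1.7502
15.8778 3.5874 0.0000
25.0327 7.3531 0.0000 0.0000
33.5545 15.0718 0.0000 0.0000 0.0000

Δt=0.18375  u=1.16886  d=0.85553  q=0.50536  discount=0.98631
step 4 (expiry): payoffs max(K−S,0) = 33.5545 15.0718 0.0000 0.0000 0.0000
step 3: (k=3,j=0): S=58.9873, (K−S)⁺=25.0327, hold=23.8827 ⇒ V=25.0327 exercise | (k=3,j=1): S=80.5911, (K−S)⁺=3.4289, hold=7.3531 ⇒ V=7.3531 continue | (k=3,j=2): S=110.1070, (K−S)⁺=0.0000, hold=0.0000 ⇒ V=0.0000 continue | (k=3,j=3): S=150.4330, (K−S)⁺=0.0000, hold=0.0000 ⇒ V=0.0000 continue  boundary S*=58.9873
step 2: (k=2,j=0): S=68.9482, (K−S)⁺=15.0718, hold=15.8778 ⇒ V=15.8778 continue | (k=2,j=1): S=94.2000, (K−S)⁺=0.0000, hold=3.5874 ⇒ V=3.5874 continue | (k=2,j=2): S=128.7001, (K−S)⁺=0.0000, hold=0.0000 ⇒ V=0.0000 continue  boundary S*=-
step 1: (k=1,j=0): S=80.5911, (K−S)⁺=3.4289, hold=9.5344 ⇒ V=9.5344 continue | (k=1,j=1): S=110.1070, (K−S)⁺=0.0000, hold=1.7502 ⇒ V=1.7502 continue  boundary S*=-
step 0: (k=0,j=0): S=94.2000, (K−S)⁺=0.0000, hold=5.5240 ⇒ V=5.5240 continue  boundary S*=-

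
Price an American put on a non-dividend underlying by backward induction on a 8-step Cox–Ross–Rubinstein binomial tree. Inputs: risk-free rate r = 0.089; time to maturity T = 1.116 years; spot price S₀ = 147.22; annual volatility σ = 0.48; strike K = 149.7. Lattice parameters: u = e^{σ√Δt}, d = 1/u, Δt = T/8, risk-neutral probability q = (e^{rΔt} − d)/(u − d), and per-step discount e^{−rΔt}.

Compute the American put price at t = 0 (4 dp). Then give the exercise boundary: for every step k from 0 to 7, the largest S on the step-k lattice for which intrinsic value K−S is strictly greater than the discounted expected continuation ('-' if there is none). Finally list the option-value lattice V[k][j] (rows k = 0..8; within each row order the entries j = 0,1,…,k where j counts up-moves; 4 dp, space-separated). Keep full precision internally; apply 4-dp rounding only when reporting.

Δt=0.13950  u=1.19635  d=0.83587  q=0.48996  discount=0.98766
step 8 (expiry): payoffs max(K−S,0) = 114.6176 99.4879 77.8332 46.8398 2.4800 0.0000 0.0000 0.0000 0.0000
step 7: (k=7,j=0): S=41.9710, (K−S)⁺=107.7290, hold=105.8819 ⇒ V=107.7290 exercise | (k=7,j=1): S=60.0715, (K−S)⁺=89.6285, hold=87.7814 ⇒ V=89.6285 exercise | (k=7,j=2): S=85.9781, (K−S)⁺=63.7219, hold=61.8748 ⇒ V=63.7219 exercise | (k=7,j=3): S=123.0572, (K−S)⁺=26.6428, hold=24.7957 ⇒ V=26.6428 exercise | (k=7,j=4): S=176.1272, (K−S)⁺=0.0000, hold=1.2493 ⇒ V=1.2493 continue | (k=7,j=5): S=252.0843, (K−S)⁺=0.0000, hold=0.0000 ⇒ V=0.0000 continue | (k=7,j=6): S=360.7989, (K−S)⁺=0.0000, hold=0.0000 ⇒ V=0.0000 continue | (k=7,j=7): S=516.3981, (K−S)⁺=0.0000, hold=0.0000 ⇒ V=0.0000 continue  boundary S*=123.0572
step 6: (k=6,j=0): S=50.2121, (K−S)⁺=99.4879, hold=97.6408 ⇒ V=99.4879 exercise | (k=6,j=1): S=71.8668, (K−S)⁺=77.8332, hold=75.9861 ⇒ V=77.8332 exercise | (k=6,j=2): S=102.8602, (K−S)⁺=46.8398, hold=44.9927 ⇒ V=46.8398 exercise | (k=6,j=3): S=147.2200, (K−S)⁺=2.4800, hold=14.0259 ⇒ V=14.0259 continue | (k=6,j=4): S=210.7105, (K−S)⁺=0.0000, hold=0.6293 ⇒ V=0.6293 continue | (k=6,j=5): S=301.5821, (K−S)⁺=0.0000, hold=0.0000 ⇒ V=0.0000 continue | (k=6,j=6): S=431.6432, (K−S)⁺=0.0000, hold=0.0000 ⇒ V=0.0000 continue  boundary S*=102.8602
step 5: (k=5,j=0): S=60.0715, (K−S)⁺=89.6285, hold=87.7814 ⇒ V=89.6285 exercise | (k=5,j=1): S=85.9781, (K−S)⁺=63.7219, hold=61.8748 ⇒ V=63.7219 exercise | (k=5,j=2): S=123.0572, (K−S)⁺=26.6428, hold=30.3828 ⇒ V=30.3828 continue | (k=5,j=3): S=176.1272, (K−S)⁺=0.0000, hold=7.3701 ⇒ V=7.3701 continue | (k=5,j=4): S=252.0843, (K−S)⁺=0.0000, hold=0.3170 ⇒ V=0.3170 continue | (k=5,j=5): S=360.7989, (K−S)⁺=0.0000, hold=0.0000 ⇒ V=0.0000 continue  boundary S*=85.9781
step 4: (k=4,j=0): S=71.8668, (K−S)⁺=77.8332, hold=75.9861 ⇒ V=77.8332 exercise | (k=4,j=1): S=102.8602, (K−S)⁺=46.8398, hold=46.8025 ⇒ V=46.8398 exercise | (k=4,j=2): S=147.2200, (K−S)⁺=2.4800, hold=18.8718 ⇒ V=18.8718 continue | (k=4,j=3): S=210.7105, (K−S)⁺=0.0000, hold=3.8661 ⇒ V=3.8661 continue | (k=4,j=4): S=301.5821, (K−S)⁺=0.0000, hold=0.1597 ⇒ V=0.1597 continue  boundary S*=102.8602
step 3: (k=3,j=0): S=85.9781, (K−S)⁺=63.7219, hold=61.8748 ⇒ V=63.7219 exercise | (k=3,j=1): S=123.0572, (K−S)⁺=26.6428, hold=32.7278 ⇒ V=32.7278 continue | (k=3,j=2): S=176.1272, (K−S)⁺=0.0000, hold=11.3775 ⇒ V=11.3775 continue | (k=3,j=3): S=252.0843, (K−S)⁺=0.0000, hold=2.0248 ⇒ V=2.0248 continue  boundary S*=85.9781
step 2: (k=2,j=0): S=102.8602, (K−S)⁺=46.8398, hold=47.9373 ⇒ V=47.9373 continue | (k=2,j=1): S=147.2200, (K−S)⁺=2.4800, hold=21.9924 ⇒ V=21.9924 continue | (k=2,j=2): S=210.7105, (K−S)⁺=0.0000, hold=6.7113 ⇒ V=6.7113 continue  boundary S*=-
step 1: (k=1,j=0): S=123.0572, (K−S)⁺=26.6428, hold=34.7908 ⇒ V=34.7908 continue | (k=1,j=1): S=176.1272, (K−S)⁺=0.0000, hold=14.3263 ⇒ V=14.3263 continue  boundary S*=-
step 0: (k=0,j=0): S=147.2200, (K−S)⁺=2.4800, hold=24.4585 ⇒ V=24.4585 continue  boundary S*=-

price = 24.4585
boundary = - - - 85.9781 102.8602 85.9781 102.8602 123.0572
tree:
24.4585
34.7908 14.3263
47.9373 21.9924 6.7113
63.7219 32.7278 11.3775 2.0248
77.8332 46.8398 18.8718 3.8661 0.1597
89.6285 63.7219 30.3828 7.3701 0.3170 0.0000
99.4879 77.8332 46.8398 14.0259 0.6293 0.0000 0.0000
107.7290 89.6285 63.7219 26.6428 1.2493 0.0000 0.0000 0.0000
114.6176 99.4879 77.8332 46.8398 2.4800 0.0000 0.0000 0.0000 0.0000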